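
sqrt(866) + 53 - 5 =77.43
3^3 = 27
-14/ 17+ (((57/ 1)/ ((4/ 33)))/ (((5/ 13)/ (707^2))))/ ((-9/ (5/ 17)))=-1358089789/ 68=-19971908.66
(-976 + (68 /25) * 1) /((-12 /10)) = 811.07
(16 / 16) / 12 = 0.08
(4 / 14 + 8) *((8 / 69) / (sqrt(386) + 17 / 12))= -31552 / 8902495 + 22272 *sqrt(386) / 8902495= 0.05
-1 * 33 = -33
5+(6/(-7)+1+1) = 43/7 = 6.14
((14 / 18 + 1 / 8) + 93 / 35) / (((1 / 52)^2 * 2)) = 1516099 / 315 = 4813.01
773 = 773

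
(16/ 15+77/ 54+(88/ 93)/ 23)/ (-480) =-487769/ 92404800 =-0.01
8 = 8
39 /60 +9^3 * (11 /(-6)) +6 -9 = -26777 /20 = -1338.85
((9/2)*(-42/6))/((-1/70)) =2205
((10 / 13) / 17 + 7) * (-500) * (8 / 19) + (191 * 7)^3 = 10035518754847 / 4199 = 2389978269.79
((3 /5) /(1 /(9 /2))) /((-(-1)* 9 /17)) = 51 /10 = 5.10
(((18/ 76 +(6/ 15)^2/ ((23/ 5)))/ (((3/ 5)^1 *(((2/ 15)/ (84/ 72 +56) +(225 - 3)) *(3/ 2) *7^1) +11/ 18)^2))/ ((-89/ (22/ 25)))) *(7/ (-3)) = 118502459460/ 37022372241899541613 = 0.00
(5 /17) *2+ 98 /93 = 2596 /1581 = 1.64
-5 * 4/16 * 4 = -5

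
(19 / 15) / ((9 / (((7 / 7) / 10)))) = 19 / 1350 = 0.01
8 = 8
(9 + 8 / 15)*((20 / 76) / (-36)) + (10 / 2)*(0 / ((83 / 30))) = -143 / 2052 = -0.07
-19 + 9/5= -86/5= -17.20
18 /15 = 1.20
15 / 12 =5 / 4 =1.25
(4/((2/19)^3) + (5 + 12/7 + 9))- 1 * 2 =48205/14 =3443.21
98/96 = 49/48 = 1.02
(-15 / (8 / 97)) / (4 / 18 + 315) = -13095 / 22696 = -0.58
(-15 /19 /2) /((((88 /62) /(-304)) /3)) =2790 /11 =253.64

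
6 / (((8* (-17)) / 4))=-3 / 17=-0.18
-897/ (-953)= 897/ 953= 0.94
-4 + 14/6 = -5/3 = -1.67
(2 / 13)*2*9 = 36 / 13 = 2.77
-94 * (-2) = 188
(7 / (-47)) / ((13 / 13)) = -7 / 47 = -0.15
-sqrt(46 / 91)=-0.71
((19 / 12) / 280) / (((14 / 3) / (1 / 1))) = 19 / 15680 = 0.00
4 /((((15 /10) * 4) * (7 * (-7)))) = -2 /147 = -0.01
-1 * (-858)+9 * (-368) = -2454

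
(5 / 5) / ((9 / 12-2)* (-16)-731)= -1 / 711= -0.00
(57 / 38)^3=27 / 8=3.38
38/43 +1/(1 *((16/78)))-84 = -26915/344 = -78.24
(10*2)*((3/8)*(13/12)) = 65/8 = 8.12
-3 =-3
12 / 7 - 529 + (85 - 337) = -5455 / 7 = -779.29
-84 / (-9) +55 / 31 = 1033 / 93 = 11.11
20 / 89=0.22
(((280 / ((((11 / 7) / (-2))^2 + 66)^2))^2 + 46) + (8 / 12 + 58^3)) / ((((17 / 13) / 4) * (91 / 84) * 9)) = 272271826655074629578816 / 4446978679368576153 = 61226.25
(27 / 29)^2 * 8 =5832 / 841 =6.93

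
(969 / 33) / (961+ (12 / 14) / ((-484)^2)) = 24075128 / 787920059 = 0.03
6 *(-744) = -4464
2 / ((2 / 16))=16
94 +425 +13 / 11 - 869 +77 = -2990 / 11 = -271.82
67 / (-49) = -67 / 49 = -1.37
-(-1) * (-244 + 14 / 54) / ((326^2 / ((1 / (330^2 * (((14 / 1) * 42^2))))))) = -6581 / 7717088139868800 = -0.00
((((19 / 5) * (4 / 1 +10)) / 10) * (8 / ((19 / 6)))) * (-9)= -3024 / 25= -120.96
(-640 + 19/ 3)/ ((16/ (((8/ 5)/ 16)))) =-1901/ 480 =-3.96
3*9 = 27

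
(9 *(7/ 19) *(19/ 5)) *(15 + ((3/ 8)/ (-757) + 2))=6485787/ 30280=214.19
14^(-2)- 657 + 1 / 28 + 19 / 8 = -256597 / 392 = -654.58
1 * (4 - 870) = -866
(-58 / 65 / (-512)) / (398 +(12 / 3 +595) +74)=0.00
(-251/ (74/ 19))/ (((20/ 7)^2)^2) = -11450369/ 11840000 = -0.97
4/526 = 2/263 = 0.01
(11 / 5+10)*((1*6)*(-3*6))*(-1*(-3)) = -19764 / 5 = -3952.80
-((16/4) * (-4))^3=4096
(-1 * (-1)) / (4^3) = 1 / 64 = 0.02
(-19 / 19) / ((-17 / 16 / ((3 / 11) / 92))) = 12 / 4301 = 0.00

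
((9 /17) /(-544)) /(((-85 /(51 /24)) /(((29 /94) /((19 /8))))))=261 /82584640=0.00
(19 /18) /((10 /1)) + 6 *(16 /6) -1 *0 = 2899 /180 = 16.11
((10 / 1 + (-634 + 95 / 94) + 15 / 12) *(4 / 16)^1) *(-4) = 621.74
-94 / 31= -3.03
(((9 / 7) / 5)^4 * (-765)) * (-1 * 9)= 9034497 / 300125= 30.10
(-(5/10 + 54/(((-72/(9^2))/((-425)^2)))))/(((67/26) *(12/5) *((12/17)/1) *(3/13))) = 630506755645/57888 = 10891838.65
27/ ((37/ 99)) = 2673/ 37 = 72.24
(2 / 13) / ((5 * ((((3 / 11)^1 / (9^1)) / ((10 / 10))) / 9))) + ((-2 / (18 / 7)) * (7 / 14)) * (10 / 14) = 10367 / 1170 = 8.86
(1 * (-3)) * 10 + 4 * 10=10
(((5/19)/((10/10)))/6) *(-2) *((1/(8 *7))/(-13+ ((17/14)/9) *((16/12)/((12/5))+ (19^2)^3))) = -135/547048390336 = -0.00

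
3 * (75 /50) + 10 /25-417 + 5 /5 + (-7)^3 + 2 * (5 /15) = -22603 /30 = -753.43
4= 4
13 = 13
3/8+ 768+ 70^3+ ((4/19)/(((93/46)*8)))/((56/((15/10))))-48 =22674545721/65968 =343720.38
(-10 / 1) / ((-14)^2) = -5 / 98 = -0.05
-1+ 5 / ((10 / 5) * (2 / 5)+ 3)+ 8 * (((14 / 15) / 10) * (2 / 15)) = 8878 / 21375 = 0.42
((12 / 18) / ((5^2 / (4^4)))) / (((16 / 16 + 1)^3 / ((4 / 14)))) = 128 / 525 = 0.24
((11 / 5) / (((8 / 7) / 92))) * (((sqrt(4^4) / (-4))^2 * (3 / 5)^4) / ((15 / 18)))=6885648 / 15625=440.68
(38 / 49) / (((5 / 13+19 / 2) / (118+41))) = 157092 / 12593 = 12.47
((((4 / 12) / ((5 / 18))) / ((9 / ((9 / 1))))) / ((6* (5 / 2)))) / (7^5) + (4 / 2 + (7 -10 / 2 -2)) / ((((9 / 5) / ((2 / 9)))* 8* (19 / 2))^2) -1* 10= -10.00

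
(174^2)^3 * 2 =55504153729152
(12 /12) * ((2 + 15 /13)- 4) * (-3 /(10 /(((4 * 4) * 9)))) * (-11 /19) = -21.16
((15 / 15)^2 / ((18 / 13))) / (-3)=-13 / 54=-0.24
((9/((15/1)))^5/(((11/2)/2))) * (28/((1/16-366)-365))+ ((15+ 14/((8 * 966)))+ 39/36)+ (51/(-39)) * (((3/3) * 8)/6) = 13790104404873/961621375000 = 14.34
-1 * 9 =-9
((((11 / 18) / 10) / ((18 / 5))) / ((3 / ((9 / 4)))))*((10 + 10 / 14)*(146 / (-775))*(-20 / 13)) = 4015 / 101556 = 0.04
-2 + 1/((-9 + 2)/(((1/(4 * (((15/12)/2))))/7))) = -492/245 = -2.01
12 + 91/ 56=109/ 8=13.62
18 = 18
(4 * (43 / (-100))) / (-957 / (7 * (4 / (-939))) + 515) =-0.00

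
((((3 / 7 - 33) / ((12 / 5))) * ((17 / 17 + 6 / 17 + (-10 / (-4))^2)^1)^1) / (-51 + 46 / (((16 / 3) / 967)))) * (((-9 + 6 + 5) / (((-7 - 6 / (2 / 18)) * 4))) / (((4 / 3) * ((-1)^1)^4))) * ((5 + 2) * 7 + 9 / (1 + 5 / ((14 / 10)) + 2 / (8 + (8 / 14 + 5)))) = 74723561 / 19181870168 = 0.00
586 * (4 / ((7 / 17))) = 39848 / 7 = 5692.57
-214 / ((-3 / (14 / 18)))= 1498 / 27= 55.48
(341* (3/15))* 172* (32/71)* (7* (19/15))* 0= 0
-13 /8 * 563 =-7319 /8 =-914.88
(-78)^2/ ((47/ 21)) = 127764/ 47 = 2718.38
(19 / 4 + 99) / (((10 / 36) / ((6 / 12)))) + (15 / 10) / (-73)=54525 / 292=186.73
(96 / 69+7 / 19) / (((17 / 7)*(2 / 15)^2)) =40.76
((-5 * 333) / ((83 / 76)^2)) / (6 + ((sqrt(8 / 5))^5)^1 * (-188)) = 45079875000 / 1994433859547 + 1446402816000 * sqrt(10) / 1994433859547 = 2.32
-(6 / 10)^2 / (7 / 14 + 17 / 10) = -0.16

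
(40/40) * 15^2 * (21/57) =1575/19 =82.89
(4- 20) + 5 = -11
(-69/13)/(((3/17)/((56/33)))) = -51.04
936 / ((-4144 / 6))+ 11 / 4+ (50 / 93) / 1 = 186185 / 96348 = 1.93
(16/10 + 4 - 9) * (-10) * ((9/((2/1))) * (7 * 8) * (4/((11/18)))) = 616896/11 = 56081.45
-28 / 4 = -7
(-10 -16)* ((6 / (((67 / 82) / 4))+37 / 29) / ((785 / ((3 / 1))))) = -3.05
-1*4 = -4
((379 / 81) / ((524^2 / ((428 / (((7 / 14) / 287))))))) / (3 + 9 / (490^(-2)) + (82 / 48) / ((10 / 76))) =0.00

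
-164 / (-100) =41 / 25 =1.64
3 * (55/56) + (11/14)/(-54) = 4433/1512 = 2.93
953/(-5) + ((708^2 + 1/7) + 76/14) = 17537764/35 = 501078.97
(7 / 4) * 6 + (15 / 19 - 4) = 277 / 38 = 7.29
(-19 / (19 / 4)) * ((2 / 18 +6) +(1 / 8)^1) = -449 / 18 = -24.94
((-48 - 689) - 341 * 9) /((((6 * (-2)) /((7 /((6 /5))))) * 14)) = 9515 /72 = 132.15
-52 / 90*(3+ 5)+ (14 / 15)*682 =28436 / 45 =631.91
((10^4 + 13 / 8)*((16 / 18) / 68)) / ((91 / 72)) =103.44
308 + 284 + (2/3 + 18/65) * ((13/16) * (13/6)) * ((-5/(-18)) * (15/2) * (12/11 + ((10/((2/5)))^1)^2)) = 13109249/4752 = 2758.68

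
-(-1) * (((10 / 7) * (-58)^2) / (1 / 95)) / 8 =399475 / 7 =57067.86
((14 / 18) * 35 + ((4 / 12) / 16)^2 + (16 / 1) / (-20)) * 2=33821 / 640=52.85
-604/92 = -151/23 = -6.57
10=10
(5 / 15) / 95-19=-5414 / 285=-19.00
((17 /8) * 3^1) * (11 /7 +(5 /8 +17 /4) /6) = 13617 /896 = 15.20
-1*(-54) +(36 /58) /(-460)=360171 /6670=54.00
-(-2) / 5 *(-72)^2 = 10368 / 5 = 2073.60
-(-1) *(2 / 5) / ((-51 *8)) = -1 / 1020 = -0.00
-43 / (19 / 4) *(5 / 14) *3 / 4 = -645 / 266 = -2.42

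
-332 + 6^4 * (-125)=-162332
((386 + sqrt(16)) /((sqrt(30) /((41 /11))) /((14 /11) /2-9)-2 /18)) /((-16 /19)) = -29652007905 /10674823 + 34242880815 * sqrt(30) /42699292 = 1614.73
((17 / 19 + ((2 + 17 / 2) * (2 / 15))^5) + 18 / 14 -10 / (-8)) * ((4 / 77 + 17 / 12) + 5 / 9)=9130000371 / 512050000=17.83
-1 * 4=-4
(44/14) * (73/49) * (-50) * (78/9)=-2087800/1029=-2028.96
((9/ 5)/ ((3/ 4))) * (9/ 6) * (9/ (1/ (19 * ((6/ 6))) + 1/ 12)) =36936/ 155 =238.30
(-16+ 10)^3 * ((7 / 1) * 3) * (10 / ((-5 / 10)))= 90720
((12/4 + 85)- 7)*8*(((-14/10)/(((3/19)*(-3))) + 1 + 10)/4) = 11304/5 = 2260.80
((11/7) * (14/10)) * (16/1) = 176/5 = 35.20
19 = 19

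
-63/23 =-2.74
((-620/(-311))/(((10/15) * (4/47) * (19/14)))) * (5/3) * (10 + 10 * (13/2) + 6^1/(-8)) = 75727575/23636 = 3203.91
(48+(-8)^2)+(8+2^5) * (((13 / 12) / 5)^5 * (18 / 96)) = 112.00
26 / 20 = 13 / 10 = 1.30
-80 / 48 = -5 / 3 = -1.67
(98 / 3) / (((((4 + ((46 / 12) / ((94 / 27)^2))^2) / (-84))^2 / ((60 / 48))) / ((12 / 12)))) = 28100640411593028894720 / 1639514447368656049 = 17139.61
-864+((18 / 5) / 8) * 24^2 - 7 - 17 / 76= -232569 / 380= -612.02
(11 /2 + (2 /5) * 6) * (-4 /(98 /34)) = -2686 /245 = -10.96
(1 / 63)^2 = 1 / 3969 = 0.00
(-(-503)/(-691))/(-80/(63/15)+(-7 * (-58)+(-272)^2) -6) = -10563/1079109824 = -0.00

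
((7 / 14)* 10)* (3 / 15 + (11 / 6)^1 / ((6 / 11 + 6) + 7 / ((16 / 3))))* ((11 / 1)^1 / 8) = 98879 / 33192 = 2.98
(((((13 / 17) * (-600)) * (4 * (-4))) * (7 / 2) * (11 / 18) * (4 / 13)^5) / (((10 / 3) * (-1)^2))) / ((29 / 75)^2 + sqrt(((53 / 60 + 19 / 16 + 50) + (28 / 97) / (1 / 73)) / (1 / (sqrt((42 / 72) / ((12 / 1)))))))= -221788576954619136000000000000 * sqrt(7) / 4871874425924302742211792541327 - 813382078973613598310400000 / 4871874425924302742211792541327 + 467377875527270400000000 * 7^(1 / 4) * sqrt(825842965) / 4871874425924302742211792541327 + 127442043036000000000000000 * 7^(3 / 4) * sqrt(825842965) / 4871874425924302742211792541327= 3.12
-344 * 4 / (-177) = 1376 / 177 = 7.77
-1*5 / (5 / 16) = -16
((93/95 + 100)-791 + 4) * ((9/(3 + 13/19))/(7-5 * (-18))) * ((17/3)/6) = -276981/16975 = -16.32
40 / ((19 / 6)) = 240 / 19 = 12.63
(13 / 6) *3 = 13 / 2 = 6.50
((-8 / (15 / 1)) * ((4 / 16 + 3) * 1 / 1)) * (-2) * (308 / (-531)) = -16016 / 7965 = -2.01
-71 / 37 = -1.92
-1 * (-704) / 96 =22 / 3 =7.33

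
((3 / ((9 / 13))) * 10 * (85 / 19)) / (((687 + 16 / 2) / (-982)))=-2170220 / 7923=-273.91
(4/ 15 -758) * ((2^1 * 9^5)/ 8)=-11185848.90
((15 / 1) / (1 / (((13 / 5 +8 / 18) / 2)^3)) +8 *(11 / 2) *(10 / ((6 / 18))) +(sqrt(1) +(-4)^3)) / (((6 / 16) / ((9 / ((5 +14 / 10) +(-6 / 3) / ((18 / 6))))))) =63661553 / 11610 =5483.34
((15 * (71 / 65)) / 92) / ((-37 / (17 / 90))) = -1207 / 1327560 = -0.00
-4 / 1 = -4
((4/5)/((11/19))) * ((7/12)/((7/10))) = 38/33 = 1.15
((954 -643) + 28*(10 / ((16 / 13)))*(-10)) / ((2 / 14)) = -13748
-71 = -71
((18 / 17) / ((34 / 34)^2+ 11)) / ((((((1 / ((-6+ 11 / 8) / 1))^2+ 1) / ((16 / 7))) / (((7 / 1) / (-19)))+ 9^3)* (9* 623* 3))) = 10952 / 1519460066691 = 0.00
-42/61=-0.69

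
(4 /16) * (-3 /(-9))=1 /12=0.08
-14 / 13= -1.08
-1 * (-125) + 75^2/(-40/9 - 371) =371750/3379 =110.02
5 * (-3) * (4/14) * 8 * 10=-2400/7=-342.86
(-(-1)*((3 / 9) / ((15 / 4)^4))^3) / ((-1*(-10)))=8388608 / 17515755615234375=0.00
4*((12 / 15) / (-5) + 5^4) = 2499.36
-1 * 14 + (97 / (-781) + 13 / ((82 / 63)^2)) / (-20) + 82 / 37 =-12.16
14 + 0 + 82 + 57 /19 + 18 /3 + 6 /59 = 6201 /59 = 105.10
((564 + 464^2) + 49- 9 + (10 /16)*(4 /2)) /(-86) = -2510.48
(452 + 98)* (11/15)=1210/3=403.33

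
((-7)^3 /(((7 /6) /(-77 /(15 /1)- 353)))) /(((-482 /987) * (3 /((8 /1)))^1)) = -574951.12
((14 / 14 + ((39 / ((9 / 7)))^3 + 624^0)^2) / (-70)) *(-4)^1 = 1135819892666 / 25515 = 44515770.83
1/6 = 0.17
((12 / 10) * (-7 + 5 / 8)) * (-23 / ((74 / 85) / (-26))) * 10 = -3888495 / 74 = -52547.23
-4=-4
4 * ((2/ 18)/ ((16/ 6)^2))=1/ 16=0.06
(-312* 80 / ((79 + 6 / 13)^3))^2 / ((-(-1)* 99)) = 334123303321600 / 13365789414107085659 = 0.00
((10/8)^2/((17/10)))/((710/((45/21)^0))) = 25/19312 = 0.00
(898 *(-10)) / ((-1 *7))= 8980 / 7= 1282.86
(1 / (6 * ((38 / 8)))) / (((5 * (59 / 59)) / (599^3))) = 429843598 / 285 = 1508223.15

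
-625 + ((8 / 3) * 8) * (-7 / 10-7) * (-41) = 6109.93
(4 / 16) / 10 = 0.02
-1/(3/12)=-4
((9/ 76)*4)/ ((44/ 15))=135/ 836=0.16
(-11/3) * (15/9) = -55/9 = -6.11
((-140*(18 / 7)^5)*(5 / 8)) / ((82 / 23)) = -271625400 / 98441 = -2759.27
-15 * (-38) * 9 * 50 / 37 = 256500 / 37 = 6932.43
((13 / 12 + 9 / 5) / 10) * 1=173 / 600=0.29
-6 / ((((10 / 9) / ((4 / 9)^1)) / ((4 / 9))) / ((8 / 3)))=-128 / 45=-2.84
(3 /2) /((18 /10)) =5 /6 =0.83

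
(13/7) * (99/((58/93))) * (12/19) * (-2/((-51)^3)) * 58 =106392/653429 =0.16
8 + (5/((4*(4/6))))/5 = 67/8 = 8.38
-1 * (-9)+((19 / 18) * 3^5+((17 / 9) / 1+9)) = 4975 / 18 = 276.39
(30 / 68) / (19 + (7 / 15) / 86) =9675 / 416789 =0.02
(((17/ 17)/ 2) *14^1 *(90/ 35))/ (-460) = -9/ 230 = -0.04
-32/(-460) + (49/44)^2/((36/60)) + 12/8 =3.64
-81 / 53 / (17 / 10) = -0.90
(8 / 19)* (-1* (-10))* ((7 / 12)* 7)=980 / 57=17.19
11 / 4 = 2.75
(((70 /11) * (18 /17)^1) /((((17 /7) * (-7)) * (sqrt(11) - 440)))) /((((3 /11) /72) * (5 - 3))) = 15120 * sqrt(11) /55947221 + 604800 /5086111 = 0.12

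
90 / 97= 0.93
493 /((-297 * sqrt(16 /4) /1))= -493 /594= -0.83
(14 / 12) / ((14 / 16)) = 1.33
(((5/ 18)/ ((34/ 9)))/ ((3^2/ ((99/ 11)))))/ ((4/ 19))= 95/ 272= 0.35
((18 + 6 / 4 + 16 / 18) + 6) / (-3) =-475 / 54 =-8.80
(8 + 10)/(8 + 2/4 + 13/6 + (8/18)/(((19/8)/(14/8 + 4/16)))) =1.63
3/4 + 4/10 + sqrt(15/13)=sqrt(195)/13 + 23/20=2.22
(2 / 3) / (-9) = -2 / 27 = -0.07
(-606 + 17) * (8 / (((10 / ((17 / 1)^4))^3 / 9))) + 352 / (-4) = -3088480479554974061 / 125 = -24707843836439792.49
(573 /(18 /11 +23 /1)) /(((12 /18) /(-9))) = -170181 /542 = -313.99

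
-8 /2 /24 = -1 /6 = -0.17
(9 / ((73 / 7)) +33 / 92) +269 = 270.22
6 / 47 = 0.13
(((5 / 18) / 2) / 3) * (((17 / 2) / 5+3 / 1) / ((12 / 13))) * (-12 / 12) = -611 / 2592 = -0.24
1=1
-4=-4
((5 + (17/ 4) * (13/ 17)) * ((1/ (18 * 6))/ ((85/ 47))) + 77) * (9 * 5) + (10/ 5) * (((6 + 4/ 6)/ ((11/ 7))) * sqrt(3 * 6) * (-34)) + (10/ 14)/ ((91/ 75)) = 600791089/ 173264-9520 * sqrt(2)/ 11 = 2243.55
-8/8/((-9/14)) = 14/9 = 1.56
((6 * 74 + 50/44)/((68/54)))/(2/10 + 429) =1322055/1605208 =0.82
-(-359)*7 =2513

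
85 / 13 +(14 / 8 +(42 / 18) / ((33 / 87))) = 24779 / 1716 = 14.44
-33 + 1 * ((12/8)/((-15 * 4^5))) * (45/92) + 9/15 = -30523437/942080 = -32.40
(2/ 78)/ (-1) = -1/ 39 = -0.03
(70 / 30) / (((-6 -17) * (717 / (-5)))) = 35 / 49473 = 0.00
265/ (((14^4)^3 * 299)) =265/ 16951479800213504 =0.00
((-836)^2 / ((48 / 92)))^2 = 16149563897104 / 9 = 1794395988567.11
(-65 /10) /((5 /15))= -19.50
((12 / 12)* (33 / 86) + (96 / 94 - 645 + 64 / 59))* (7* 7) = -7508003489 / 238478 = -31483.00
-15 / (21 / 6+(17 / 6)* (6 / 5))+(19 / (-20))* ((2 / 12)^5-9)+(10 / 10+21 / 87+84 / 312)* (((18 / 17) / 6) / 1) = 8957561747 / 1348513920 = 6.64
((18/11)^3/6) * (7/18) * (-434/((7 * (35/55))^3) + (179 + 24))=179782146/3195731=56.26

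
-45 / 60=-0.75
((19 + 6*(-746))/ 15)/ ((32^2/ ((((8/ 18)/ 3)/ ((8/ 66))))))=-49027/ 138240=-0.35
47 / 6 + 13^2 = 1061 / 6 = 176.83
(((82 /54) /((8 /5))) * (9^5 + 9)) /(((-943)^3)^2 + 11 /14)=4708235 /59067615949364840982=0.00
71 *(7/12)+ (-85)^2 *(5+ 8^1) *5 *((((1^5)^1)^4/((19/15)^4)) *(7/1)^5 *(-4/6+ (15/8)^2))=218571620801390717/25021632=8735306346.18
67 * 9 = 603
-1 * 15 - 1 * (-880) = 865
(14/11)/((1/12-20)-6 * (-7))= 168/2915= 0.06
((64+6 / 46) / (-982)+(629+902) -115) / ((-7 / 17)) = -3438.70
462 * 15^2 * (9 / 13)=935550 / 13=71965.38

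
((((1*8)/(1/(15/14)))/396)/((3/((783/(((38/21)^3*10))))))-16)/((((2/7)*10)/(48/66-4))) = 1209590109/66395120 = 18.22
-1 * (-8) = 8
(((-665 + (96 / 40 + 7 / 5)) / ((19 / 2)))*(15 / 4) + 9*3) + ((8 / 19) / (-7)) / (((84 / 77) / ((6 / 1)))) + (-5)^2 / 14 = -61857 / 266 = -232.55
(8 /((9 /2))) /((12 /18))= 8 /3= 2.67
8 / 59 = 0.14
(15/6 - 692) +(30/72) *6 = -687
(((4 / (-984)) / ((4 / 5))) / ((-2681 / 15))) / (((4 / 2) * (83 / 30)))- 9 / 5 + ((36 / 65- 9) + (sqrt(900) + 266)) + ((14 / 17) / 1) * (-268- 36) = 2855127160567 / 80651236120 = 35.40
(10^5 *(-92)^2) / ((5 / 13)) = 2200640000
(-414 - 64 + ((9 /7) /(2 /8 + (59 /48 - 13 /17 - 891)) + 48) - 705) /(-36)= 5771835329 /183071196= 31.53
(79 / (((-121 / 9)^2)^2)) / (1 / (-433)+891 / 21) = 1571024889 / 27565265943314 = 0.00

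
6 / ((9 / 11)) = 22 / 3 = 7.33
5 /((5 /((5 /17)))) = 5 /17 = 0.29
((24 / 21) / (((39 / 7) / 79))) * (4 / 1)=2528 / 39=64.82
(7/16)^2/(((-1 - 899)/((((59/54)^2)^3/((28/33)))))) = -3247901090357/7616996750131200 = -0.00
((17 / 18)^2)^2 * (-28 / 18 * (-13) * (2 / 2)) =7600411 / 472392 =16.09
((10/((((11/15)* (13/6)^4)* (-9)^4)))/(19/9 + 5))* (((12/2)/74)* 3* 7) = 525/23248654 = 0.00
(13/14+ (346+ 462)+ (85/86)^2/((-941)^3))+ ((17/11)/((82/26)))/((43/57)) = 15750673366736941373/19455408529599812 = 809.58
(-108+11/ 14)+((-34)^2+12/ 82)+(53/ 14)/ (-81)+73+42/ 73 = 1904850538/ 1697031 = 1122.46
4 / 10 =2 / 5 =0.40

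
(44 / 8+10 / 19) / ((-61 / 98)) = -11221 / 1159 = -9.68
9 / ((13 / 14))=126 / 13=9.69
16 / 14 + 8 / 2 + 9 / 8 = 351 / 56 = 6.27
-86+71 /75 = -6379 /75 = -85.05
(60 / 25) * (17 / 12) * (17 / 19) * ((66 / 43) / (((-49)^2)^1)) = 19074 / 9808085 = 0.00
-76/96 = -19/24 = -0.79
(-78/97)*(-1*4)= 3.22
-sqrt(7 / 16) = -sqrt(7) / 4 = -0.66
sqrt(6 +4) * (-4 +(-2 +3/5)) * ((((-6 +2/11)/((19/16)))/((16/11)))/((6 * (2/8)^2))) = 4608 * sqrt(10)/95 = 153.39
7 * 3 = 21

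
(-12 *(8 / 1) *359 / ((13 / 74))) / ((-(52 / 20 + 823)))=132830 / 559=237.62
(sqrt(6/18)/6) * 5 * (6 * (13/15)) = 13 * sqrt(3)/9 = 2.50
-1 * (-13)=13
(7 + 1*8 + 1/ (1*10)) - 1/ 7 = 1047/ 70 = 14.96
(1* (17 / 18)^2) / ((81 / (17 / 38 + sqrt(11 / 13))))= 4913 / 997272 + 289* sqrt(143) / 341172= 0.02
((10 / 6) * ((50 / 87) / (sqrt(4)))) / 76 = 125 / 19836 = 0.01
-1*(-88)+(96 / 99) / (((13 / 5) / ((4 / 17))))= 642424 / 7293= 88.09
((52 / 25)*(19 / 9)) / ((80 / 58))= 7163 / 2250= 3.18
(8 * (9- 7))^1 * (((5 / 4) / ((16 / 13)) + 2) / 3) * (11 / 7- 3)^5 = -4825000 / 50421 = -95.69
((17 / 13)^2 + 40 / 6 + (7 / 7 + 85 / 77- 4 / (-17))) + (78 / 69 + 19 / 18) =1181627471 / 91585494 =12.90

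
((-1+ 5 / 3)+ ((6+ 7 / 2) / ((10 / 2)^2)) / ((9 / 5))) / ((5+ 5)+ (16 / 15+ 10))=1 / 24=0.04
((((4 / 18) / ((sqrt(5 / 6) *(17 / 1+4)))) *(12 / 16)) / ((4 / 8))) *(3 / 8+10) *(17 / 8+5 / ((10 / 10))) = 1577 *sqrt(30) / 6720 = 1.29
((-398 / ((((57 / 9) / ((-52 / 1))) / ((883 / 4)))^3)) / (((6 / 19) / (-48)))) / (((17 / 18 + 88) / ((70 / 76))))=-40959961963195700880 / 10981259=-3729987787665.85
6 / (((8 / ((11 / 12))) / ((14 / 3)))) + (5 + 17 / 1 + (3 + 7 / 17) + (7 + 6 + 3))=18205 / 408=44.62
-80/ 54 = -40/ 27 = -1.48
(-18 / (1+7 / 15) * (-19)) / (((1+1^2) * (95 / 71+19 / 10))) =47925 / 1331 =36.01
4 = 4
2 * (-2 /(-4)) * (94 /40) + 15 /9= 241 /60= 4.02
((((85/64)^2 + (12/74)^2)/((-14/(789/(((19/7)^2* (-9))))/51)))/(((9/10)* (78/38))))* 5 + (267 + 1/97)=1730426860143625/3627403333632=477.04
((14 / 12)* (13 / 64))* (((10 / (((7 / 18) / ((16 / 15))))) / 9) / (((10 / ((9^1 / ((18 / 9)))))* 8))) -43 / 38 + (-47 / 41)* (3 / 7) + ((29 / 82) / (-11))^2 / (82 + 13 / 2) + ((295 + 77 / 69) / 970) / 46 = -123879655589010007 / 78624043613290560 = -1.58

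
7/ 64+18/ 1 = 1159/ 64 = 18.11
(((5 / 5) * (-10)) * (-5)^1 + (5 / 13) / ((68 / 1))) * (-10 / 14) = -31575 / 884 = -35.72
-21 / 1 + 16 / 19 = -383 / 19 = -20.16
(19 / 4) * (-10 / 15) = -19 / 6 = -3.17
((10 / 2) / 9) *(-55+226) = 95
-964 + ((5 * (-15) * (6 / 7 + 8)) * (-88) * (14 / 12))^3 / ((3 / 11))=3489360247997108 / 3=1163120082665702.67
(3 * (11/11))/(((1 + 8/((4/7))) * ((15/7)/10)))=14/15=0.93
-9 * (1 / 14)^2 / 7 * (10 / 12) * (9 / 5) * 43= -1161 / 2744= -0.42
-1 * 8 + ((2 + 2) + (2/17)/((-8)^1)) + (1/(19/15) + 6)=3585/1292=2.77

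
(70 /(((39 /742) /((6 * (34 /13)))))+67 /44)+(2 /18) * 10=1398816587 /66924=20901.57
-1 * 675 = -675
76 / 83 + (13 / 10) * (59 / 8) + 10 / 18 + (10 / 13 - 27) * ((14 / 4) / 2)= -27070483 / 776880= -34.85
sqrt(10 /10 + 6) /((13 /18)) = 18* sqrt(7) /13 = 3.66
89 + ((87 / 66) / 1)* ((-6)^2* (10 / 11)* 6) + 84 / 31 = 1314923 / 3751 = 350.55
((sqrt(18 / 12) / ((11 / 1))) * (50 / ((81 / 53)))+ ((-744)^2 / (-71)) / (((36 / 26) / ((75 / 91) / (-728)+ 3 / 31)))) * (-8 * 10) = 1948476480 / 45227 - 106000 * sqrt(6) / 891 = 42790.74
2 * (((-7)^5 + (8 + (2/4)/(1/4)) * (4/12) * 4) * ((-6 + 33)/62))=-453429/31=-14626.74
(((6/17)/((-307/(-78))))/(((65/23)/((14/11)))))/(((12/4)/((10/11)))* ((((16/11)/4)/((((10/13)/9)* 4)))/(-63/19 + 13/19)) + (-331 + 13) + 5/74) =-18648000/147426943499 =-0.00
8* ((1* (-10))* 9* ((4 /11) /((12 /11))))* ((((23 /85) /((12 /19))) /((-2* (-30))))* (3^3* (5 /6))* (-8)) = 308.47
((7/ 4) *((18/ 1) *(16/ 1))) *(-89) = -44856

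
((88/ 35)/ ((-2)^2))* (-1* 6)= -132/ 35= -3.77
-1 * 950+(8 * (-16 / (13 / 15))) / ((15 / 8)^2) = -193442 / 195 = -992.01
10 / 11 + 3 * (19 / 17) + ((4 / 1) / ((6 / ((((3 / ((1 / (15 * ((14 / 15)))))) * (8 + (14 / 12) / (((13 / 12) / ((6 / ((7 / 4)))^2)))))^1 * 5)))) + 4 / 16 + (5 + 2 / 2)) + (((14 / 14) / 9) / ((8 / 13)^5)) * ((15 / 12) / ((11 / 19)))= 8332281923863 / 2867724288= 2905.54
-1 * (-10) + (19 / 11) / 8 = 899 / 88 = 10.22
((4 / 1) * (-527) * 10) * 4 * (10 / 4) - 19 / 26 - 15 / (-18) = -8221196 / 39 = -210799.90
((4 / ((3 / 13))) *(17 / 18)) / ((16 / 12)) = 221 / 18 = 12.28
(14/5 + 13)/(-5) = -79/25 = -3.16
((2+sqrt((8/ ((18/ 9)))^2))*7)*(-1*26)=-1092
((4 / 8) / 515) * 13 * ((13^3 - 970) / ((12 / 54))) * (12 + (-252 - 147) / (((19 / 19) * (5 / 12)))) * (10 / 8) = -84843369 / 1030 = -82372.20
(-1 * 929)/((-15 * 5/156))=48308/25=1932.32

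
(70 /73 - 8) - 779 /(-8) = 90.33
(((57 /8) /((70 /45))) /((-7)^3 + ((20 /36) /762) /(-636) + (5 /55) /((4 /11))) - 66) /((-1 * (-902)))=-1381630649151 /18878463064076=-0.07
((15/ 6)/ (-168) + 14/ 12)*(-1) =-129/ 112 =-1.15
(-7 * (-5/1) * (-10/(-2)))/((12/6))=175/2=87.50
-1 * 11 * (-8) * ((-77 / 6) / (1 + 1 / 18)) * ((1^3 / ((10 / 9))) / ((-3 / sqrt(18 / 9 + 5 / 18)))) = 5082 * sqrt(82) / 95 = 484.42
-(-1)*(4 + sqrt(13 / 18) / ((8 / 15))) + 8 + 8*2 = 5*sqrt(26) / 16 + 28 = 29.59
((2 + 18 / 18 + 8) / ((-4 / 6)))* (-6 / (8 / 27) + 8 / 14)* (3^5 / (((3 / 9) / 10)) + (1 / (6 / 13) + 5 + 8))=265659691 / 112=2371961.53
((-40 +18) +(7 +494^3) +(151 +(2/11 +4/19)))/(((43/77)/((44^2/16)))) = 21340816649614/817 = 26120950611.52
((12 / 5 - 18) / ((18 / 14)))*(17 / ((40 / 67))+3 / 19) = -347.41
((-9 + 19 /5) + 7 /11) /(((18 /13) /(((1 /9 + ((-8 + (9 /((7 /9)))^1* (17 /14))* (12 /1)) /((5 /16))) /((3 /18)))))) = -1672604011 /363825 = -4597.28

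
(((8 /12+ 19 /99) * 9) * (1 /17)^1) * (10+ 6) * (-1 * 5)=-400 /11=-36.36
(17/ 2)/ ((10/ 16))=68/ 5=13.60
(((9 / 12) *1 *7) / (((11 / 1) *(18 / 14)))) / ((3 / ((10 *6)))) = 245 / 33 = 7.42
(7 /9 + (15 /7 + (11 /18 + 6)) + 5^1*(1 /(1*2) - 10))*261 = -69368 /7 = -9909.71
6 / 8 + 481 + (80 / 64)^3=30957 / 64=483.70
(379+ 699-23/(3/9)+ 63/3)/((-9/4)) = -457.78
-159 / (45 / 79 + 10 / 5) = -12561 / 203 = -61.88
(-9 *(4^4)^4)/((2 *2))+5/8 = -9663676415.38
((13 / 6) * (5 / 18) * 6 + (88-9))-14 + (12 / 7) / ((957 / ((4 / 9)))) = 2757787 / 40194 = 68.61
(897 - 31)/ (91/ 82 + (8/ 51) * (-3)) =1207204/ 891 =1354.89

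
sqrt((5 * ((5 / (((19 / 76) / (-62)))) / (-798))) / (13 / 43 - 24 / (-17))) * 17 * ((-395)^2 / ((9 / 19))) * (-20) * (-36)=2121940000 * sqrt(231210183) / 3759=8583496860.52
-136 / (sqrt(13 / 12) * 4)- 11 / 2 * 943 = -10373 / 2- 68 * sqrt(39) / 13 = -5219.17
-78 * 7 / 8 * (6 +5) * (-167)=501501 / 4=125375.25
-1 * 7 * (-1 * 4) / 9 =28 / 9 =3.11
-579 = -579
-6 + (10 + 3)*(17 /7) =179 /7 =25.57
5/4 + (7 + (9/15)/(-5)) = 813/100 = 8.13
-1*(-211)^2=-44521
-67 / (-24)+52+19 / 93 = 13639 / 248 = 55.00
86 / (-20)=-43 / 10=-4.30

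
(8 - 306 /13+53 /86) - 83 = -109477 /1118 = -97.92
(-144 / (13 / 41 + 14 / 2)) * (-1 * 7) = 3444 / 25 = 137.76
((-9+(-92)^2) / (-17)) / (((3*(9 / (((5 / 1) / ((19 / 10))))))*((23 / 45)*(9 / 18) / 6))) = -445000 / 391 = -1138.11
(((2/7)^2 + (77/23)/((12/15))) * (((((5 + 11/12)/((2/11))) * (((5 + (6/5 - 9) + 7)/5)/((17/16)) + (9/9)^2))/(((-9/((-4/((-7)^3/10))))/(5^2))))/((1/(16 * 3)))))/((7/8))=-203217074720/46000759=-4417.69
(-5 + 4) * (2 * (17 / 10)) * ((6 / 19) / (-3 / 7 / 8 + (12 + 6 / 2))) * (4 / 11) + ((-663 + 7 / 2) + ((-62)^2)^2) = 8615844708683 / 583110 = 14775676.47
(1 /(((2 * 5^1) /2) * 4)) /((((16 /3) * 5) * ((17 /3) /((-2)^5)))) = -9 /850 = -0.01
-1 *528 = -528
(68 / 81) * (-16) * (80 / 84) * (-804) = 5831680 / 567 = 10285.15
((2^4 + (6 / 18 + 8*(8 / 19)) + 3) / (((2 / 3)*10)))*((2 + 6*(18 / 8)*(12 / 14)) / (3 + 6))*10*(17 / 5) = 10999 / 63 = 174.59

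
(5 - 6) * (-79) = 79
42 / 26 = 21 / 13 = 1.62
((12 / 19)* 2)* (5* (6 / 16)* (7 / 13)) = 315 / 247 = 1.28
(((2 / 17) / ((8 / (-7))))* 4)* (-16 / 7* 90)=1440 / 17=84.71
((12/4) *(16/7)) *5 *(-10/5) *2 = -960/7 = -137.14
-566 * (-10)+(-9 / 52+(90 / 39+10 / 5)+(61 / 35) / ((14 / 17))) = 72188037 / 12740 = 5666.25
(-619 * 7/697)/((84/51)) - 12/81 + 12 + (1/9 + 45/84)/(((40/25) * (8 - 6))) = 4106149/495936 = 8.28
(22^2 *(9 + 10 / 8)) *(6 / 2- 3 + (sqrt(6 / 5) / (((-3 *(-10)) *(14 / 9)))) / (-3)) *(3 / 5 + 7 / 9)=-153791 *sqrt(30) / 15750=-53.48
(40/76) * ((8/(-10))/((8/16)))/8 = -2/19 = -0.11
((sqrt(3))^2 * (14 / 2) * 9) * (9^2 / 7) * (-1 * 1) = -2187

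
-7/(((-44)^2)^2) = -7/3748096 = -0.00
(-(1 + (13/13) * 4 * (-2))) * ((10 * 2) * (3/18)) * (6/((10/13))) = 182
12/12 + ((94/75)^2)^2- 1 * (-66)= 2197996771/31640625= 69.47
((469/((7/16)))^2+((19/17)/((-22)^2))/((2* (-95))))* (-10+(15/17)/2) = -6146065868735/559504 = -10984847.06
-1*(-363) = 363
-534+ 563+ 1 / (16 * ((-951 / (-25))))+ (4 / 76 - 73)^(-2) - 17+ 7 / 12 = 30655231667 / 2435822928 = 12.59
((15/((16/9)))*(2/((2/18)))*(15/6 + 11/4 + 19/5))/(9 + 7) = 43983/512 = 85.90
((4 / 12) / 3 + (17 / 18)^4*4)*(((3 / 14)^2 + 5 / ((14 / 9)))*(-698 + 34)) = -509373241 / 71442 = -7129.88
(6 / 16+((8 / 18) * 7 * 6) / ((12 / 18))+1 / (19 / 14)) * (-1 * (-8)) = 4425 / 19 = 232.89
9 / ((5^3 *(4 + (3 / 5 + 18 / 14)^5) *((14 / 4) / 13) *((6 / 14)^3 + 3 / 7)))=61765725 / 3262321708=0.02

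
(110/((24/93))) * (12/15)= 341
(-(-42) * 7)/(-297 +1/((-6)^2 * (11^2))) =-1280664/1293731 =-0.99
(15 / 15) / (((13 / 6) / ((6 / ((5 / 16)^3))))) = 147456 / 1625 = 90.74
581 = 581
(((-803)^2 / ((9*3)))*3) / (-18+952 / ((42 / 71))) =58619 / 1302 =45.02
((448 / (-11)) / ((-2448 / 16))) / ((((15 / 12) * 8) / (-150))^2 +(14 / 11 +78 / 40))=44800 / 543133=0.08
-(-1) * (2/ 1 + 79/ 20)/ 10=0.60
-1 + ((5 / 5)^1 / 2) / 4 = -7 / 8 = -0.88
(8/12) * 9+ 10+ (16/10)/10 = 404/25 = 16.16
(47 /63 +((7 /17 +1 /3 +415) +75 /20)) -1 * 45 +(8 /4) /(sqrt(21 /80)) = 8 * sqrt(105) /21 +1607533 /4284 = 379.14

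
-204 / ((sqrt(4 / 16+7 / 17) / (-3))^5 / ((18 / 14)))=16979328 * sqrt(85) / 875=178904.76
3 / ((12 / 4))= 1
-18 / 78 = -3 / 13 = -0.23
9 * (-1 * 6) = -54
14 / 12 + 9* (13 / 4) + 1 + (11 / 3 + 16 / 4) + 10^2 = 1669 / 12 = 139.08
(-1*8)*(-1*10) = 80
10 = 10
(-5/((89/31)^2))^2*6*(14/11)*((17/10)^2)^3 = 468122589069429/6901646510000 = 67.83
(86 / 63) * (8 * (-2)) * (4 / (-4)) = 21.84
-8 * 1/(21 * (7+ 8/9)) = -24/497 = -0.05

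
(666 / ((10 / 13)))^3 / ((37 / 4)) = 8770432788 / 125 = 70163462.30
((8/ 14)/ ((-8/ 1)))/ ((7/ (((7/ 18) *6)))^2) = -1/ 126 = -0.01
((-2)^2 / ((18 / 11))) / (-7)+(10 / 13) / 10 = -0.27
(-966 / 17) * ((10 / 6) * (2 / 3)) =-63.14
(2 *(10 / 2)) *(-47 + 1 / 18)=-469.44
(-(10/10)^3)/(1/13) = -13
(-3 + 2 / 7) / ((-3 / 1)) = 0.90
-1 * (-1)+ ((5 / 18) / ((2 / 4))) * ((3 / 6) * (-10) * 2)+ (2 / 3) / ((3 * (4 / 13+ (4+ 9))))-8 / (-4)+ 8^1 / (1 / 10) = 120607 / 1557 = 77.46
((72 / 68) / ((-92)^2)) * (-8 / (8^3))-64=-294682633 / 4604416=-64.00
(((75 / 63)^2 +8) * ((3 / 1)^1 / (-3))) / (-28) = 4153 / 12348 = 0.34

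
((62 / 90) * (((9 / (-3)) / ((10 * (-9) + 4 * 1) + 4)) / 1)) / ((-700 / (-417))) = 4309 / 287000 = 0.02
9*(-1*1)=-9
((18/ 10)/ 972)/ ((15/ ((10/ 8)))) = 1/ 6480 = 0.00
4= 4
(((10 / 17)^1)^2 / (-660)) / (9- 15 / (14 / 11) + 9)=-70 / 829719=-0.00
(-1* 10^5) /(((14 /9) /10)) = -4500000 /7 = -642857.14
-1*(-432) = 432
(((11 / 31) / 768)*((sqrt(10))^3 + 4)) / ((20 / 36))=33 / 9920 + 33*sqrt(10) / 3968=0.03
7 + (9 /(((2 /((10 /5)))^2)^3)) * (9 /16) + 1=209 /16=13.06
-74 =-74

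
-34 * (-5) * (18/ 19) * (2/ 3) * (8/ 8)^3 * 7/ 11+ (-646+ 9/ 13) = -1567661/ 2717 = -576.98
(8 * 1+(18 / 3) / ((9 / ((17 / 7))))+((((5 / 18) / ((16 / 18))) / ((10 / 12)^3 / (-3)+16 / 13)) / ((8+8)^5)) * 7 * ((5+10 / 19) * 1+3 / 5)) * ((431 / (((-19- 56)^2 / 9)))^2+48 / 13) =21277174282062726827 / 530723880960000000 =40.09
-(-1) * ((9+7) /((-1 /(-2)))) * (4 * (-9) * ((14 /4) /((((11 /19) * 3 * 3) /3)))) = -25536 /11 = -2321.45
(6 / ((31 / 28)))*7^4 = 403368 / 31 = 13011.87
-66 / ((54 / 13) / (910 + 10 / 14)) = -303875 / 21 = -14470.24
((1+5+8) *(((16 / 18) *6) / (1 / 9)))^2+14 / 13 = 5870606 / 13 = 451585.08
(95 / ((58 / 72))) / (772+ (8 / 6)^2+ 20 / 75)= 0.15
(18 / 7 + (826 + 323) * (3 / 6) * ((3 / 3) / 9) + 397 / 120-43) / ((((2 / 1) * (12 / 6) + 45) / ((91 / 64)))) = 291707 / 376320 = 0.78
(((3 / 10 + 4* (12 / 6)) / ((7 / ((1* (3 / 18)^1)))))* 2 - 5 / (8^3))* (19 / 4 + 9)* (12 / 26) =227953 / 93184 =2.45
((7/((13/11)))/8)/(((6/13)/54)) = 86.62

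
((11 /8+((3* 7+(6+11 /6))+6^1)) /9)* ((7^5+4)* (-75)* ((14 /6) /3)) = -2556532825 /648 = -3945266.71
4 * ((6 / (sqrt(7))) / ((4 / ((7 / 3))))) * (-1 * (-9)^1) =18 * sqrt(7) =47.62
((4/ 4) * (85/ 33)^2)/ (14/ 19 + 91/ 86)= 11805650/ 3194037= 3.70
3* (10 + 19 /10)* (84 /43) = 14994 /215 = 69.74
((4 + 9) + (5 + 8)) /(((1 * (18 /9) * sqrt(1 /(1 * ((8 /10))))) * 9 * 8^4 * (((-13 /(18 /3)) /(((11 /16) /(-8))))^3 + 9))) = 51909 * sqrt(5) /5900838922240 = 0.00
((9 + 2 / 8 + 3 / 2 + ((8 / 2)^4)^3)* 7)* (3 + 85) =10334771678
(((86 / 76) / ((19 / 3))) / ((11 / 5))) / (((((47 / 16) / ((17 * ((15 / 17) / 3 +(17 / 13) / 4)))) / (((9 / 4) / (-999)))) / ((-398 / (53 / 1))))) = 23488965 / 4757937041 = 0.00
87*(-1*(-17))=1479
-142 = -142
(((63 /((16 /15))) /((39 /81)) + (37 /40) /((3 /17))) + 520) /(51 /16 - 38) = -2021479 /108615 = -18.61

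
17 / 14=1.21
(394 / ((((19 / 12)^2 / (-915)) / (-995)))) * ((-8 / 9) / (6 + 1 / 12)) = -550974643200 / 26353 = -20907473.27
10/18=0.56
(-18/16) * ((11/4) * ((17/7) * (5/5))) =-1683/224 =-7.51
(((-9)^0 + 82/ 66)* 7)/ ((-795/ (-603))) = 34706/ 2915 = 11.91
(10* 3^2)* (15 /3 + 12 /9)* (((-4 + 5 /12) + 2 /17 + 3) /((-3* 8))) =9025 /816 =11.06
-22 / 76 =-11 / 38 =-0.29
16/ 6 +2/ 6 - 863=-860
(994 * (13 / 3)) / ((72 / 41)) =264901 / 108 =2452.79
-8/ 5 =-1.60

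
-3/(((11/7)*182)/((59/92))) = -177/26312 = -0.01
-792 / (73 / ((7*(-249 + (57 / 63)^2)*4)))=38525696 / 511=75392.75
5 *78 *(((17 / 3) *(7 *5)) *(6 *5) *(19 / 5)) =8817900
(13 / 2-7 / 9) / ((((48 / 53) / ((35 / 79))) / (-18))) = -191065 / 3792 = -50.39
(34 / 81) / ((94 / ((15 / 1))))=85 / 1269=0.07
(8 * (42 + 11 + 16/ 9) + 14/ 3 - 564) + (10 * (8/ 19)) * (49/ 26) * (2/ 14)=-266710/ 2223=-119.98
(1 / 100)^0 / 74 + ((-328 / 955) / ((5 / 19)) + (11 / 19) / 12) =-50085377 / 40281900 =-1.24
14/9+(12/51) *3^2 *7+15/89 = 225329/13617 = 16.55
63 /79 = 0.80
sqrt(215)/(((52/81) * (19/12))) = 243 * sqrt(215)/247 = 14.43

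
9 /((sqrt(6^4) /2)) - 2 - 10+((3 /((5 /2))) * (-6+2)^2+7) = 147 /10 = 14.70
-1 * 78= -78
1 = 1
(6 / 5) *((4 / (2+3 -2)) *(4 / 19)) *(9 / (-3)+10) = 224 / 95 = 2.36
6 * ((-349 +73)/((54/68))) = -6256/3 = -2085.33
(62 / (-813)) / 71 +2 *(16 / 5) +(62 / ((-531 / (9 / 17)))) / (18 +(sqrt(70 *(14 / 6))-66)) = 217 *sqrt(30) / 3220633 +5949237138218 / 929522993295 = 6.40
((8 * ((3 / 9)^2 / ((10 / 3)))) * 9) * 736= 8832 / 5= 1766.40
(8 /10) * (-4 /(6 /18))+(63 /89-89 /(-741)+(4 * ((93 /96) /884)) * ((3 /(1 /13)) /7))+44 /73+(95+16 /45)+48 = 37181790949343 /274991502240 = 135.21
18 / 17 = 1.06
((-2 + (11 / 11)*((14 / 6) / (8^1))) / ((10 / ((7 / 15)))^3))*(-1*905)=2545403 / 16200000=0.16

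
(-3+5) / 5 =2 / 5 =0.40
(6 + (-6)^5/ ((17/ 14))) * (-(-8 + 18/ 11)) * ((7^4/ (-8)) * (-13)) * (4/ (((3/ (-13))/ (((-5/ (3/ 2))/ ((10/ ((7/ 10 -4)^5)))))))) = 61060252930037361/ 170000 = 359177958411.98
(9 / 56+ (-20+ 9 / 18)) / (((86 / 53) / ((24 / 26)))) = -172197 / 15652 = -11.00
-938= -938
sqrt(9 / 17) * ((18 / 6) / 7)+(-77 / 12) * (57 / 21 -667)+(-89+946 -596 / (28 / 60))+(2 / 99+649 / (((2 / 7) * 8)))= 9 * sqrt(17) / 119+45752579 / 11088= 4126.63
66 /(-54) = -11 /9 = -1.22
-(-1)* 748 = 748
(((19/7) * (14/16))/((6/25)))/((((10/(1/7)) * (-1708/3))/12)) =-285/95648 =-0.00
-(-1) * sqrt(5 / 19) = sqrt(95) / 19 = 0.51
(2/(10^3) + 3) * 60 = 4503/25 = 180.12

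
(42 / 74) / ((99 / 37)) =7 / 33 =0.21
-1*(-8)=8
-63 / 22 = -2.86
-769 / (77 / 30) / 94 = -11535 / 3619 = -3.19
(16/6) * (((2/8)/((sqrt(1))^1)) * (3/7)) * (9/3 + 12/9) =26/21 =1.24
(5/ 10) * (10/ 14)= 5/ 14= 0.36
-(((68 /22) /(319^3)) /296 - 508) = 26846653775199 /52847743652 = 508.00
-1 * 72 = -72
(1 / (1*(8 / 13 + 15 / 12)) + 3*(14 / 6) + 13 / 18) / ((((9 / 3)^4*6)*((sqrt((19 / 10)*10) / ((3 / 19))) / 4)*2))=14419*sqrt(19) / 51054786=0.00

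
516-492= 24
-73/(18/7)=-511/18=-28.39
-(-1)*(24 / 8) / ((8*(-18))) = -1 / 48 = -0.02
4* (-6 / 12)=-2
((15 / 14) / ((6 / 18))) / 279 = 0.01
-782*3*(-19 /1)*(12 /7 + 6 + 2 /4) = 2563005 /7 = 366143.57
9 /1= 9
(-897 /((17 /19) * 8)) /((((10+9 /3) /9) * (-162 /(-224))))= -6118 /51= -119.96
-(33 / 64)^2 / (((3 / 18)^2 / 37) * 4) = -362637 / 4096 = -88.53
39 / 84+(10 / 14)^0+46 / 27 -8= -3653 / 756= -4.83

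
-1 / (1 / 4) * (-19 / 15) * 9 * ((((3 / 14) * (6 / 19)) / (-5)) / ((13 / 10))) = -216 / 455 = -0.47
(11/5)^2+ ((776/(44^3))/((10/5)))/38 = 97921433/20231200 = 4.84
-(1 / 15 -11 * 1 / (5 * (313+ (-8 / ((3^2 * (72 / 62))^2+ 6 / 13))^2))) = -131472588828904 / 2204509172990415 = -0.06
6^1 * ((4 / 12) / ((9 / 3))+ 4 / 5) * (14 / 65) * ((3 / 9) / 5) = 0.08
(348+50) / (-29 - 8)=-398 / 37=-10.76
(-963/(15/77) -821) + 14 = -28752/5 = -5750.40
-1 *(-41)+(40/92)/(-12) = 5653/138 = 40.96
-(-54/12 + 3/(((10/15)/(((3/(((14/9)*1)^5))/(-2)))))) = 11275155/2151296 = 5.24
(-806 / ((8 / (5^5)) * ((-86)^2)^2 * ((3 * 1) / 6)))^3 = -1997400726318359375 / 1309397181964700103507968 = -0.00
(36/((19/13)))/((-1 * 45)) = -52/95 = -0.55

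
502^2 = 252004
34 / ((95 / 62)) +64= 8188 / 95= 86.19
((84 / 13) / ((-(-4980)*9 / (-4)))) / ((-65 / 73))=2044 / 3156075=0.00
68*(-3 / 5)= -204 / 5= -40.80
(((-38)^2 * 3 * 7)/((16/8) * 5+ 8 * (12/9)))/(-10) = -22743/155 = -146.73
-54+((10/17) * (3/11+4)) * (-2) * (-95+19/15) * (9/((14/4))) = 1515282/1309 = 1157.59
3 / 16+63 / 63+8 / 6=121 / 48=2.52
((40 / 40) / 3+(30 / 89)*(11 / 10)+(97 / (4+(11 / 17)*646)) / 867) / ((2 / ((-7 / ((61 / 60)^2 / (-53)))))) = 2552858828100 / 20194354451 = 126.41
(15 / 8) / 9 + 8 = 197 / 24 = 8.21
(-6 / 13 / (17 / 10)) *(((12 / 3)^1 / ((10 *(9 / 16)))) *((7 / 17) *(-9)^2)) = -24192 / 3757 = -6.44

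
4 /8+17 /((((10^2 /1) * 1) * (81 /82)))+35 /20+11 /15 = 25559 /8100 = 3.16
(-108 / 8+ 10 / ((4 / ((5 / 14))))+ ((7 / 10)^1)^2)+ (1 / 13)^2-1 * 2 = -834679 / 59150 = -14.11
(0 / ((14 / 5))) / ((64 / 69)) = 0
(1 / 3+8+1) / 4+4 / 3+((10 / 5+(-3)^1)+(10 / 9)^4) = 27496 / 6561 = 4.19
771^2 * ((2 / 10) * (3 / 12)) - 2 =594401 / 20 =29720.05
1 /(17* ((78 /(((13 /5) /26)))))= 1 /13260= 0.00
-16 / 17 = -0.94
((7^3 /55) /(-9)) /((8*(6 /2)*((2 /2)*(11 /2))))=-343 /65340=-0.01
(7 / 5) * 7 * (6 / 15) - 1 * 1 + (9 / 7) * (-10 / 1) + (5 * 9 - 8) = 4736 / 175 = 27.06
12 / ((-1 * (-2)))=6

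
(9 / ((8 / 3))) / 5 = 27 / 40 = 0.68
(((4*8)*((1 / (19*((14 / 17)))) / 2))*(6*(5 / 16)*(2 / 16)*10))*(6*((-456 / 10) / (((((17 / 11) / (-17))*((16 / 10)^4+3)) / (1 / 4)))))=15778125 / 83594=188.75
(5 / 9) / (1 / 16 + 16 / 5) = 400 / 2349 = 0.17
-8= -8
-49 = -49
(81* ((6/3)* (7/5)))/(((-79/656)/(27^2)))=-542306016/395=-1372926.62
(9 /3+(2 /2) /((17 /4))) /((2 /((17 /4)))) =55 /8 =6.88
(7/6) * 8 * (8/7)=32/3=10.67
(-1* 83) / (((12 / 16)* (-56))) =83 / 42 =1.98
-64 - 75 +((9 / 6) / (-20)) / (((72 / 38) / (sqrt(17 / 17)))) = -66739 / 480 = -139.04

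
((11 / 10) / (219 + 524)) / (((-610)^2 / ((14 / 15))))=77 / 20735272500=0.00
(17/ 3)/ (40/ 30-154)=-17/ 458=-0.04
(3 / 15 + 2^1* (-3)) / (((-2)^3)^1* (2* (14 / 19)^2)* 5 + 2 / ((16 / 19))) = 2888 / 20445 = 0.14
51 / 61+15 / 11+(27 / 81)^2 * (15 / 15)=13955 / 6039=2.31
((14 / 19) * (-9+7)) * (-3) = 84 / 19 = 4.42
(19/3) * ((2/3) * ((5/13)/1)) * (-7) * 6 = -2660/39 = -68.21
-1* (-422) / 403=422 / 403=1.05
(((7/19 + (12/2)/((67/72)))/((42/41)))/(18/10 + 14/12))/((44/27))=48027195/34895476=1.38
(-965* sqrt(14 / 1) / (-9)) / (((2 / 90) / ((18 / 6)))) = 14475* sqrt(14) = 54160.49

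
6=6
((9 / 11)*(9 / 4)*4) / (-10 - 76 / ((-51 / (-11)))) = -4131 / 14806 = -0.28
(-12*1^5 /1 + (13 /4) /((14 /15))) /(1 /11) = -5247 /56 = -93.70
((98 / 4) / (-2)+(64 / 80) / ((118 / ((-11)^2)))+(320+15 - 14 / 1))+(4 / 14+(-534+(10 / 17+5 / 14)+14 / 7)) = -31060703 / 140420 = -221.20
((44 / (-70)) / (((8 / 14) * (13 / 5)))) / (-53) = 11 / 1378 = 0.01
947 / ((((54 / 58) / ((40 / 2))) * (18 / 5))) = 5650.82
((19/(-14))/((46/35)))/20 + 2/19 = 375/6992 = 0.05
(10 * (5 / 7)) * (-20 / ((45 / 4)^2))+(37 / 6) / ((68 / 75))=437435 / 77112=5.67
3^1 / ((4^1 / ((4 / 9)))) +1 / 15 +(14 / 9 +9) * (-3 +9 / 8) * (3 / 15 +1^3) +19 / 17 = -22.23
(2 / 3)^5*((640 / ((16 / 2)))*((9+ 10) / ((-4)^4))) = 190 / 243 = 0.78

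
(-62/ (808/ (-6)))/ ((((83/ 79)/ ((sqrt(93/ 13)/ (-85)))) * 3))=-2449 * sqrt(1209)/ 18526430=-0.00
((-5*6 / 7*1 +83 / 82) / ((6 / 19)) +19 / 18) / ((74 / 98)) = -673379 / 54612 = -12.33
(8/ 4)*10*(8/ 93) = 160/ 93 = 1.72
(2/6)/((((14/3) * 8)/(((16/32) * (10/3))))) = 5/336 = 0.01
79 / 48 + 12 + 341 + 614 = 46495 / 48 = 968.65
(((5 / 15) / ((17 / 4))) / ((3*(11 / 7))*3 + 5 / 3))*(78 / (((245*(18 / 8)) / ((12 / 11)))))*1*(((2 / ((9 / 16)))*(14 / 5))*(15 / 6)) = 13312 / 698445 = 0.02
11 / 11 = 1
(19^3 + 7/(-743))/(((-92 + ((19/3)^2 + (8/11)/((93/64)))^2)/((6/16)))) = 72000258556545/43592867309804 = 1.65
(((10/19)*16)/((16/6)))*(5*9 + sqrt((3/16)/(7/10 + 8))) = 15*sqrt(290)/551 + 2700/19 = 142.57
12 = 12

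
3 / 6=1 / 2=0.50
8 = 8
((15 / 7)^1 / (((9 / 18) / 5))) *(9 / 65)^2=486 / 1183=0.41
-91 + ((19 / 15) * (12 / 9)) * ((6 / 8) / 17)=-23186 / 255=-90.93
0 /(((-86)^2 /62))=0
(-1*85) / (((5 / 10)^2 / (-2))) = 680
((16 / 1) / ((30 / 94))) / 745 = 752 / 11175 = 0.07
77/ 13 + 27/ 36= 6.67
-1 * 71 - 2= -73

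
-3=-3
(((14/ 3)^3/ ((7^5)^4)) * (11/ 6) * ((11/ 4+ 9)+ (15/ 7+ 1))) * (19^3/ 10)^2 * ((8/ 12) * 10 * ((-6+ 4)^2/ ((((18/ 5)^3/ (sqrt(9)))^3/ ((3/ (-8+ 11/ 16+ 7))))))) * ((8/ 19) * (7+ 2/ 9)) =-19225554618359375/ 5677927131570439768106049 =-0.00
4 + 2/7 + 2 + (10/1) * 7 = 534/7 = 76.29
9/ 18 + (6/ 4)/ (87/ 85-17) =1103/ 2716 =0.41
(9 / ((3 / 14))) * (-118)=-4956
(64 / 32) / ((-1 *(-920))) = 1 / 460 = 0.00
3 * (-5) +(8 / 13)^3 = -32443 / 2197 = -14.77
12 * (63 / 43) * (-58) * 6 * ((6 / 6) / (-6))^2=-7308 / 43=-169.95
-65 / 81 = -0.80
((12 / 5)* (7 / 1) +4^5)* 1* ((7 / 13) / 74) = 18214 / 2405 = 7.57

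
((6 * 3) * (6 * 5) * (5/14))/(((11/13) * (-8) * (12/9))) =-26325/1232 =-21.37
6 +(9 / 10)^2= 681 / 100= 6.81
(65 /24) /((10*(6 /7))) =0.32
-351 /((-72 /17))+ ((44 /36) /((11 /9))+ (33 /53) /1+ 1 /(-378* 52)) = 44013443 /520884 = 84.50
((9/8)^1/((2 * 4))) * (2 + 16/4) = 27/32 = 0.84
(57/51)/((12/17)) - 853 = -851.42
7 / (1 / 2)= 14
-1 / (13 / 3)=-0.23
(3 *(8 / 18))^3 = 64 / 27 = 2.37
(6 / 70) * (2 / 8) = 3 / 140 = 0.02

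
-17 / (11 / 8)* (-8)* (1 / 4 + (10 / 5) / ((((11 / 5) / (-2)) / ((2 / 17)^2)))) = 45744 / 2057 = 22.24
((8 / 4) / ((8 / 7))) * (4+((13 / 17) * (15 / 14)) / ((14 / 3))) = 13913 / 1904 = 7.31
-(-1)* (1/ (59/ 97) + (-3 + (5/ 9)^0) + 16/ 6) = 409/ 177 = 2.31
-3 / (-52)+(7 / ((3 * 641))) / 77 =63511 / 1099956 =0.06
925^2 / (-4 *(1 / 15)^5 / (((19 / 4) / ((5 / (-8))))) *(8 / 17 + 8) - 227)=-4663691015625 / 1237291843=-3769.27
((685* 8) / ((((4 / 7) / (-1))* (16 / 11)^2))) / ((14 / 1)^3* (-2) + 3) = 116039 / 140416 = 0.83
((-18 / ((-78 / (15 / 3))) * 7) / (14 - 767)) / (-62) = 35 / 202306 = 0.00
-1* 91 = -91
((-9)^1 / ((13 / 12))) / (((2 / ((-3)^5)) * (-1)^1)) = -13122 / 13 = -1009.38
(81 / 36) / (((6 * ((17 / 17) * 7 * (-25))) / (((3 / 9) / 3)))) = -1 / 4200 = -0.00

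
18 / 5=3.60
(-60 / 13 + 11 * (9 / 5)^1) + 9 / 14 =15.83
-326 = -326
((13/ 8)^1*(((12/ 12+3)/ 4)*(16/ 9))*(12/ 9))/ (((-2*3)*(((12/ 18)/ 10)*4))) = -65/ 27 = -2.41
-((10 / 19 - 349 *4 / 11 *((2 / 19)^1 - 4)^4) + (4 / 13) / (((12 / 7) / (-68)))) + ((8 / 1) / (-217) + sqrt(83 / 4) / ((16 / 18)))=9 *sqrt(83) / 16 + 354413083965958 / 12131972853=29218.27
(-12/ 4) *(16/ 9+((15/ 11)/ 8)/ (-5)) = -1381/ 264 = -5.23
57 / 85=0.67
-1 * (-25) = 25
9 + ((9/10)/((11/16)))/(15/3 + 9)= 3501/385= 9.09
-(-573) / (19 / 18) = 10314 / 19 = 542.84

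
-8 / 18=-4 / 9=-0.44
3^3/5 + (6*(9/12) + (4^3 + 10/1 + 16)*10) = 9099/10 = 909.90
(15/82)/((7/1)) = 15/574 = 0.03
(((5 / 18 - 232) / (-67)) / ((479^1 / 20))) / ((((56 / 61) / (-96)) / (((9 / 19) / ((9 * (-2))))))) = 5088620 / 12805107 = 0.40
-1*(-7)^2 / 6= -49 / 6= -8.17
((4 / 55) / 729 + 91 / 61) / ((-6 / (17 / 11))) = -62031113 / 161422470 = -0.38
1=1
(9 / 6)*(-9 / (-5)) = 2.70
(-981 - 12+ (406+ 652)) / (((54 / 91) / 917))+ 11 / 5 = 27120869 / 270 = 100447.66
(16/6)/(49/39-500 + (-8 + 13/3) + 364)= -52/2699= -0.02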